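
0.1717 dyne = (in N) 1.717e-06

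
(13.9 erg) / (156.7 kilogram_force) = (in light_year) 9.561e-26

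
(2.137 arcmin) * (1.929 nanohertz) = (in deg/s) 6.87e-11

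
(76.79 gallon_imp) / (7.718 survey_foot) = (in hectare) 1.484e-05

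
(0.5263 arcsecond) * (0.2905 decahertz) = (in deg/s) 0.0004247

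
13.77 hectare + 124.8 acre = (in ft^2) 6.918e+06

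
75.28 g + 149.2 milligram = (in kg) 0.07543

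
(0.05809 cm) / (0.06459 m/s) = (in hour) 2.498e-06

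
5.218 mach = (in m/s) 1777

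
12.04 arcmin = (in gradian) 0.223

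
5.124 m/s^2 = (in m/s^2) 5.124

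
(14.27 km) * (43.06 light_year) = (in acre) 1.436e+18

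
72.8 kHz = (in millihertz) 7.28e+07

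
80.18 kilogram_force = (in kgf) 80.18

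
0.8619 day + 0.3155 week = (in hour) 73.69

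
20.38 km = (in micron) 2.038e+10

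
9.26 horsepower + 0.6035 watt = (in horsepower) 9.261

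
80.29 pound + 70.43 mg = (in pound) 80.29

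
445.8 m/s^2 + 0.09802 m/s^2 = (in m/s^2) 445.9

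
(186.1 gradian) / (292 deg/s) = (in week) 9.484e-07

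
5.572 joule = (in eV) 3.478e+19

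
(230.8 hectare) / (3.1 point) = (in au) 0.01411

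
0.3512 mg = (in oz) 1.239e-05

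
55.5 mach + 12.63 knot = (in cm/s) 1.89e+06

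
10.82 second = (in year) 3.431e-07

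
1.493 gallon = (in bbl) 0.03555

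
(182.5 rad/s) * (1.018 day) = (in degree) 9.197e+08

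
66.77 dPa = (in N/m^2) 6.677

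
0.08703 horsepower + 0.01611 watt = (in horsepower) 0.08705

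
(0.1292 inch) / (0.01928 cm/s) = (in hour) 0.004728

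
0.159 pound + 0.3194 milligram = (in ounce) 2.544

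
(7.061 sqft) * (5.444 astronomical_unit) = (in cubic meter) 5.342e+11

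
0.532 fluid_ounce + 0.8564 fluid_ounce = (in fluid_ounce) 1.388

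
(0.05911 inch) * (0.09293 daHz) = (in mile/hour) 0.003121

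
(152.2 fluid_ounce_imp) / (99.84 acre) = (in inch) 4.214e-07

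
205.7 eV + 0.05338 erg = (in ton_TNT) 1.276e-18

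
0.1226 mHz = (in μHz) 122.6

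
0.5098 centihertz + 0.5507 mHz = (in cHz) 0.5649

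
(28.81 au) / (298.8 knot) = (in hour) 7.788e+06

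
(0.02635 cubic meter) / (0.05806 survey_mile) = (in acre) 6.968e-08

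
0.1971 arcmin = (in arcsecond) 11.83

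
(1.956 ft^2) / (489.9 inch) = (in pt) 41.4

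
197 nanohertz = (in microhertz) 0.197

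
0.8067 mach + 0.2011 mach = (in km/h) 1235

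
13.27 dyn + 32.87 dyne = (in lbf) 0.0001037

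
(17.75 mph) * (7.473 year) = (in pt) 5.301e+12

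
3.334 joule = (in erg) 3.334e+07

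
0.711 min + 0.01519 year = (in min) 7985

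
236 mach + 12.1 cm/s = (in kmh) 2.893e+05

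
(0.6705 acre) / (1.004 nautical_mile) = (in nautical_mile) 0.000788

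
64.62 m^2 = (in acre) 0.01597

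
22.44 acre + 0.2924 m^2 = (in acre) 22.44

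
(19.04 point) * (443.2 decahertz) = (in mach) 0.08743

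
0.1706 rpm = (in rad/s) 0.01787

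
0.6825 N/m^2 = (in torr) 0.005119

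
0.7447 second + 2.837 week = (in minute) 2.86e+04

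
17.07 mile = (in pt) 7.787e+07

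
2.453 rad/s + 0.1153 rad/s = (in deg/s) 147.2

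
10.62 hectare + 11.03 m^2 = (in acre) 26.25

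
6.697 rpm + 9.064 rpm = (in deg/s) 94.57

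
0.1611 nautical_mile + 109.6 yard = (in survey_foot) 1308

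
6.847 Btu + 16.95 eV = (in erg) 7.224e+10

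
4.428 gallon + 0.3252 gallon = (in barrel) 0.1132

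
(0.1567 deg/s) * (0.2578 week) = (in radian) 426.4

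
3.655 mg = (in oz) 0.0001289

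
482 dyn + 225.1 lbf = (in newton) 1001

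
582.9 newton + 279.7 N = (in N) 862.6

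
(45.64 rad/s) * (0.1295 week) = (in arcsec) 7.373e+11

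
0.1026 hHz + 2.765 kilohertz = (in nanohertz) 2.775e+12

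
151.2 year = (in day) 5.519e+04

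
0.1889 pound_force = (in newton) 0.8403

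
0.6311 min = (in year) 1.201e-06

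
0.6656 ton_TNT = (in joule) 2.785e+09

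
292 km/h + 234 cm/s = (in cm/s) 8345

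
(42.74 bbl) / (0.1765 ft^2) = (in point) 1.175e+06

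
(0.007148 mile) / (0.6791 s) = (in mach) 0.04975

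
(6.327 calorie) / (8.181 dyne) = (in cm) 3.236e+07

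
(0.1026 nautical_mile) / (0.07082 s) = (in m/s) 2683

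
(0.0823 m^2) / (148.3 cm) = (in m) 0.0555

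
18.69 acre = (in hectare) 7.564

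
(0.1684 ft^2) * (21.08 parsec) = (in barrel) 6.401e+16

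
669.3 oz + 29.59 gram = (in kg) 19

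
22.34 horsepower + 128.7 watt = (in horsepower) 22.51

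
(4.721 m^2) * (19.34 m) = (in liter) 9.13e+04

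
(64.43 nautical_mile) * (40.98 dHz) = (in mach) 1436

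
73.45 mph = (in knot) 63.83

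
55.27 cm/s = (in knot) 1.074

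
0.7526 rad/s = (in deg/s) 43.12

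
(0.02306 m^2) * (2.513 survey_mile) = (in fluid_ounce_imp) 3.282e+06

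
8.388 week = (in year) 0.1609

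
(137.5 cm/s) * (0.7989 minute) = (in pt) 1.868e+05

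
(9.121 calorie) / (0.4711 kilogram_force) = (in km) 0.00826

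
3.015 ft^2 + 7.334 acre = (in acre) 7.334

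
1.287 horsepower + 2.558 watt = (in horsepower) 1.29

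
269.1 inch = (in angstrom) 6.835e+10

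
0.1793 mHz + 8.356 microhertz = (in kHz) 1.877e-07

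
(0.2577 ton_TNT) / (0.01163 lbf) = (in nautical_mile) 1.125e+07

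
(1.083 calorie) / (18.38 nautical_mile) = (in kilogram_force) 1.357e-05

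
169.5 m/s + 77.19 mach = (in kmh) 9.523e+04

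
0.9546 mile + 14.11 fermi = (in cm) 1.536e+05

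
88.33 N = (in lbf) 19.86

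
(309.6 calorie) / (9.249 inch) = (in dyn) 5.514e+08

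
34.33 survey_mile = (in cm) 5.525e+06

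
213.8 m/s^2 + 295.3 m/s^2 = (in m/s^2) 509.1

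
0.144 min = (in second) 8.64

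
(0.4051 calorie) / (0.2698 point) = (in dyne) 1.781e+09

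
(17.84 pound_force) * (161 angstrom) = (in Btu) 1.211e-09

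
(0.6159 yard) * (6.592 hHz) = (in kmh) 1336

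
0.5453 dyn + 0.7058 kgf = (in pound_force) 1.556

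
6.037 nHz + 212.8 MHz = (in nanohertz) 2.128e+17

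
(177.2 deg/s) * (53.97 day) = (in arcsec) 2.975e+12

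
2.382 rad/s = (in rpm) 22.75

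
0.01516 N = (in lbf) 0.003408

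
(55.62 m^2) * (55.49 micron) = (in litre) 3.086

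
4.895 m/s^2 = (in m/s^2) 4.895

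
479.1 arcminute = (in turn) 0.02218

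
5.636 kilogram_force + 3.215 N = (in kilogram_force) 5.964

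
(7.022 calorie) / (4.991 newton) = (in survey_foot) 19.31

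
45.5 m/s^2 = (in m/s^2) 45.5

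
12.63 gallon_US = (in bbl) 0.3007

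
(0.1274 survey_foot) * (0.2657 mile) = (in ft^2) 178.7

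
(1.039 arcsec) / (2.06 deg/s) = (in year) 4.443e-12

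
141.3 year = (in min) 7.427e+07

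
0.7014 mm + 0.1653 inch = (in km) 4.9e-06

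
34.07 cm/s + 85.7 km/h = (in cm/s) 2415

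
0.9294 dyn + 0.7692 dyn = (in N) 1.699e-05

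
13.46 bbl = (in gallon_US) 565.3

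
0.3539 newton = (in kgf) 0.03609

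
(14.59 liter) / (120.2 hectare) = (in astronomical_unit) 8.114e-20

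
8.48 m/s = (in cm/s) 848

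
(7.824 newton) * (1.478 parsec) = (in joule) 3.568e+17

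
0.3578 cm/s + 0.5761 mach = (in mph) 438.8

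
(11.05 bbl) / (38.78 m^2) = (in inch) 1.784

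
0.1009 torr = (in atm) 0.0001328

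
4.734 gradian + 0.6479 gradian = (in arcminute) 290.6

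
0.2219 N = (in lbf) 0.04989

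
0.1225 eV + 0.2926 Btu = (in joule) 308.7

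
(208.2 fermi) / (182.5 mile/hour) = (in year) 8.092e-23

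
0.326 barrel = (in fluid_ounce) 1753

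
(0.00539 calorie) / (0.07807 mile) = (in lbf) 4.035e-05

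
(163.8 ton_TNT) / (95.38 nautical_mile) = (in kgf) 3.956e+05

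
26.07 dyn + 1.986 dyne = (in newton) 0.0002806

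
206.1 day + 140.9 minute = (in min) 2.969e+05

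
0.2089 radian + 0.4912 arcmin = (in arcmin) 718.6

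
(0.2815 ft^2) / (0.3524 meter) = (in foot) 0.2435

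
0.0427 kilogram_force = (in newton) 0.4187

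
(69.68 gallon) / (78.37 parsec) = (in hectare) 1.091e-23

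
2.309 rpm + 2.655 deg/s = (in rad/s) 0.2881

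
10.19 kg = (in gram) 1.019e+04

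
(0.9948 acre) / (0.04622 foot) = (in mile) 177.6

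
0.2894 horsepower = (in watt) 215.8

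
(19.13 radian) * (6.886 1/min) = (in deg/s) 125.8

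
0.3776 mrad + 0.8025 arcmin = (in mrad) 0.611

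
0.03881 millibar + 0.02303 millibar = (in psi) 0.0008969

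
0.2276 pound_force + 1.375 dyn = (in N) 1.012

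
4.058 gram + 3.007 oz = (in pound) 0.1969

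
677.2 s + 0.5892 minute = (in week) 0.001178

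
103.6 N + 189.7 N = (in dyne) 2.933e+07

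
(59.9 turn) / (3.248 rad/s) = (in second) 115.9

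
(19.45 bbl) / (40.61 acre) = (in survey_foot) 6.173e-05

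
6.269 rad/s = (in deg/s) 359.2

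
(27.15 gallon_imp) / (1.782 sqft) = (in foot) 2.446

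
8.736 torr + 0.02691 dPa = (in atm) 0.01149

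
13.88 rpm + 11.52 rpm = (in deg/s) 152.4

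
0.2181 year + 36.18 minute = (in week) 11.38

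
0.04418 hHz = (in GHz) 4.418e-09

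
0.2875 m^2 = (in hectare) 2.875e-05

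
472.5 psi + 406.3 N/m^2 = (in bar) 32.58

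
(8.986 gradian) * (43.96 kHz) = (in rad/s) 6205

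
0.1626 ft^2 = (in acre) 3.733e-06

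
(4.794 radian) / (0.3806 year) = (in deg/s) 2.288e-05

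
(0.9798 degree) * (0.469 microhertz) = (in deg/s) 4.595e-07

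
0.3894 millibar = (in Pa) 38.94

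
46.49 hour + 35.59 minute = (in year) 0.005375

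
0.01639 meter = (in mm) 16.39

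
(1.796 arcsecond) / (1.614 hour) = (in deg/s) 8.586e-08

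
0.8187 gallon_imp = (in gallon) 0.9832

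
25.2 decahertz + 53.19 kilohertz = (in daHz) 5344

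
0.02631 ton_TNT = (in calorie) 2.631e+07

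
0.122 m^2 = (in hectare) 1.22e-05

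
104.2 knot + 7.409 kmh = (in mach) 0.1635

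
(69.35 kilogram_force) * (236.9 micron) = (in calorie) 0.03851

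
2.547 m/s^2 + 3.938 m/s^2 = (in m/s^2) 6.485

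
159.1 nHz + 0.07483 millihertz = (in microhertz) 74.99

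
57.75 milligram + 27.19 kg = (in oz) 959.1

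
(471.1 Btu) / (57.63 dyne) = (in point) 2.445e+12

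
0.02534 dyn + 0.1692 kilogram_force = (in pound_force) 0.373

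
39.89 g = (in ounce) 1.407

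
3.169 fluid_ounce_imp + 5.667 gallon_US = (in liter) 21.54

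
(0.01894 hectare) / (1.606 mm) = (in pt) 3.343e+08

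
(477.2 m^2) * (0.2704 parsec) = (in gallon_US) 1.052e+21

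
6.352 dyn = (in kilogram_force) 6.477e-06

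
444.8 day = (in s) 3.843e+07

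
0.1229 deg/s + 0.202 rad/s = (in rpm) 1.949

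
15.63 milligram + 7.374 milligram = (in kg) 2.3e-05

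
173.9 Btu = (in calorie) 4.385e+04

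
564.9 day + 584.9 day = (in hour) 2.76e+04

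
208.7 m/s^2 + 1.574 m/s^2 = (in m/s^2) 210.3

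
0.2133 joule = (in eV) 1.331e+18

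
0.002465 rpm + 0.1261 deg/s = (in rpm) 0.02348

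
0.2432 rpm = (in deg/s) 1.459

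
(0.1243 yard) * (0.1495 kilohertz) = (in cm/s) 1699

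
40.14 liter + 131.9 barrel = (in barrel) 132.2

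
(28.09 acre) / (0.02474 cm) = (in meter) 4.595e+08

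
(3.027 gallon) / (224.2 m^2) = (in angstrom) 5.111e+05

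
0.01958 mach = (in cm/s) 666.7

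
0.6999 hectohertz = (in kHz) 0.06999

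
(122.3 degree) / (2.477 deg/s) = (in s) 49.37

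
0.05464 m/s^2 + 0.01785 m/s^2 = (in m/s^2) 0.07249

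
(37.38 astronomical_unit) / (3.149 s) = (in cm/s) 1.776e+14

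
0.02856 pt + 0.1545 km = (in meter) 154.5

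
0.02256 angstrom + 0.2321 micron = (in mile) 1.442e-10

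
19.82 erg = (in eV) 1.237e+13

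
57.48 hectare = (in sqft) 6.187e+06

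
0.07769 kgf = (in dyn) 7.619e+04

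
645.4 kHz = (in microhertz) 6.454e+11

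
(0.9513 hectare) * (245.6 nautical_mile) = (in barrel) 2.722e+10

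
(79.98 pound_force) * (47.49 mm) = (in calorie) 4.038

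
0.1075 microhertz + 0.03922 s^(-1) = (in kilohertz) 3.922e-05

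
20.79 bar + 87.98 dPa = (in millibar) 2.079e+04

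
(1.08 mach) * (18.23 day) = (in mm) 5.792e+11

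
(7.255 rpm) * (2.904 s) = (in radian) 2.206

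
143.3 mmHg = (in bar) 0.1911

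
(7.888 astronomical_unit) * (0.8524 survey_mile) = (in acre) 4e+11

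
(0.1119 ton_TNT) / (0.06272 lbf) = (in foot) 5.506e+09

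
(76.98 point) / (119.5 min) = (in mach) 1.112e-08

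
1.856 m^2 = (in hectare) 0.0001856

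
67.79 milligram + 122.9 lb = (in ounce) 1966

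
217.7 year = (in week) 1.135e+04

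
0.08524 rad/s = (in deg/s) 4.884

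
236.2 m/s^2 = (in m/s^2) 236.2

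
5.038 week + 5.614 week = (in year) 0.2043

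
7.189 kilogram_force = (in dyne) 7.05e+06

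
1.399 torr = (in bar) 0.001865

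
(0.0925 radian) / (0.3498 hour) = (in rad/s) 7.345e-05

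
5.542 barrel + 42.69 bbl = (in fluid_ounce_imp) 2.699e+05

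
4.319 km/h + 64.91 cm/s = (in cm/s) 184.9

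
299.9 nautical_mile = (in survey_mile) 345.1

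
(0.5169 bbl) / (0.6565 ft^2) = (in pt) 3819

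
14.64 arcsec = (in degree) 0.004067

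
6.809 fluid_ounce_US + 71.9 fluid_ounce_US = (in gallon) 0.6149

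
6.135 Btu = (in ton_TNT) 1.547e-06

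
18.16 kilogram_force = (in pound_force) 40.04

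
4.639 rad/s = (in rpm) 44.3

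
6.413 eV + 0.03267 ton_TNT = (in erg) 1.367e+15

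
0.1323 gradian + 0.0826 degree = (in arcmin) 12.1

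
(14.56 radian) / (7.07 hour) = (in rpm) 0.005463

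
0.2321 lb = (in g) 105.3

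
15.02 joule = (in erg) 1.502e+08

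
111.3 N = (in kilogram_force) 11.35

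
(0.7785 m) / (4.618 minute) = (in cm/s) 0.281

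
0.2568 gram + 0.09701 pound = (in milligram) 4.426e+04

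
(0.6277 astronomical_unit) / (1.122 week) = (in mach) 406.4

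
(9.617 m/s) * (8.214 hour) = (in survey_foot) 9.33e+05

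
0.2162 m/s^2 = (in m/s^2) 0.2162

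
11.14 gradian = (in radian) 0.175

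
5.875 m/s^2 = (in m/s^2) 5.875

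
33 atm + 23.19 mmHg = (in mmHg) 2.51e+04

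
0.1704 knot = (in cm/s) 8.766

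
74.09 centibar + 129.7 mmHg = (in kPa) 91.38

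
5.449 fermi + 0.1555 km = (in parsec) 5.039e-15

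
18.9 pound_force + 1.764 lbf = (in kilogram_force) 9.373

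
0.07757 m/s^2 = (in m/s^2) 0.07757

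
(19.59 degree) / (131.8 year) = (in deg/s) 4.713e-09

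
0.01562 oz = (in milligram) 442.8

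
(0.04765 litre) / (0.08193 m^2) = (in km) 5.816e-07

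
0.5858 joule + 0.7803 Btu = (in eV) 5.142e+21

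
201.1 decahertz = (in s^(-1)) 2011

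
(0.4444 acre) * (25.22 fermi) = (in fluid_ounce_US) 1.534e-06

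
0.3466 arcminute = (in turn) 1.605e-05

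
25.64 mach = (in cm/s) 8.73e+05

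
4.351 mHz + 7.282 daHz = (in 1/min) 4369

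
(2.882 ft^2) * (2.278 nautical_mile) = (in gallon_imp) 2.485e+05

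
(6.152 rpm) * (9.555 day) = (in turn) 8.465e+04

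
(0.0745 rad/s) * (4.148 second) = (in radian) 0.309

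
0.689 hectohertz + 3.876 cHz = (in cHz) 6894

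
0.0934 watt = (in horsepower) 0.0001253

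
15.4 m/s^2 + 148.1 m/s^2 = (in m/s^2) 163.5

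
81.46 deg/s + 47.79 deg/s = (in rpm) 21.54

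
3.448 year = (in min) 1.812e+06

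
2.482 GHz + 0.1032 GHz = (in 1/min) 1.551e+11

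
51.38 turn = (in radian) 322.8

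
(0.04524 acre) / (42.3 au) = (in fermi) 2.893e+04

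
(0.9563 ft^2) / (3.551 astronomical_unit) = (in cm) 1.672e-11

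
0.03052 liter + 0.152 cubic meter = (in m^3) 0.152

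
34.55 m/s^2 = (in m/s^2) 34.55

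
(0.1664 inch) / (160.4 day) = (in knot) 5.928e-10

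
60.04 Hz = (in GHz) 6.004e-08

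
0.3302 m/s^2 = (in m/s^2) 0.3302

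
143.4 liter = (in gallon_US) 37.88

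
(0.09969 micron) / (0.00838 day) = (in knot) 2.676e-10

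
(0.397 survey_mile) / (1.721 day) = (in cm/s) 0.4297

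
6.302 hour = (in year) 0.0007194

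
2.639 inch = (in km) 6.703e-05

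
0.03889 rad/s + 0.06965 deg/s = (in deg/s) 2.298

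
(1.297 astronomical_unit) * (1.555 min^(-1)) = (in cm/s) 5.029e+11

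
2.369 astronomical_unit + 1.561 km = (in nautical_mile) 1.914e+08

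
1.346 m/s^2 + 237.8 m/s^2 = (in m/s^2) 239.1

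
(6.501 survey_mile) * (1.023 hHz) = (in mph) 2.394e+06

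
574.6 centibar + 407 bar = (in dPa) 4.127e+08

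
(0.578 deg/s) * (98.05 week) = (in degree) 3.428e+07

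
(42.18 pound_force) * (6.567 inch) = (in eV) 1.953e+20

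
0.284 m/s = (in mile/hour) 0.6353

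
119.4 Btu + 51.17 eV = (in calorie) 3.011e+04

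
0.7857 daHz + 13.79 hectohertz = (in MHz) 0.001387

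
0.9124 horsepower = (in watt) 680.4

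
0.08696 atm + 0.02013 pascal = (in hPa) 88.11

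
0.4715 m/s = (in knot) 0.9165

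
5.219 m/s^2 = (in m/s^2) 5.219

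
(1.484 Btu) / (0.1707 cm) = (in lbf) 2.062e+05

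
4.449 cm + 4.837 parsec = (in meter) 1.493e+17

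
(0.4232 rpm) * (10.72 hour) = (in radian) 1710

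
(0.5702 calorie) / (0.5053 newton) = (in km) 0.004721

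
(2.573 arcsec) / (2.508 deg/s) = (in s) 0.000285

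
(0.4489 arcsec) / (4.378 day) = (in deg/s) 3.297e-10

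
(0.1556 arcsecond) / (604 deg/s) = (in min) 1.193e-09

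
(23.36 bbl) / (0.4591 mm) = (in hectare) 0.809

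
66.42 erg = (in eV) 4.146e+13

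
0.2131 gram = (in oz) 0.007517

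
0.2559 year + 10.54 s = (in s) 8.07e+06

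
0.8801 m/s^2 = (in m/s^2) 0.8801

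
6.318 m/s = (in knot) 12.28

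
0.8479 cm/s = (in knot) 0.01648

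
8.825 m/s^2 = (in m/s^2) 8.825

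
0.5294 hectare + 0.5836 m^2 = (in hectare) 0.5295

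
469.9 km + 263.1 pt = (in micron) 4.699e+11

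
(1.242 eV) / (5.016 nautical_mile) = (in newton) 2.142e-23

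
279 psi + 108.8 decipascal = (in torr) 1.443e+04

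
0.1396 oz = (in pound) 0.008725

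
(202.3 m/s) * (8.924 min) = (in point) 3.07e+08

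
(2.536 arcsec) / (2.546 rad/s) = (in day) 5.589e-11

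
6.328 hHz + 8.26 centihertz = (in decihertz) 6329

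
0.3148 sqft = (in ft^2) 0.3148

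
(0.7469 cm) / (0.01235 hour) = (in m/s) 0.000168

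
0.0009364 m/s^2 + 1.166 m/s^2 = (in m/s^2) 1.167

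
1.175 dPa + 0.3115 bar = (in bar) 0.3115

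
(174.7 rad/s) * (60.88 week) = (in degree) 3.686e+11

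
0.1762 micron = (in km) 1.762e-10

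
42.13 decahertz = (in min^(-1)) 2.528e+04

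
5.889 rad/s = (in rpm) 56.24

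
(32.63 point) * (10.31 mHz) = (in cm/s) 0.01187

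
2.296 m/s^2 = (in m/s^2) 2.296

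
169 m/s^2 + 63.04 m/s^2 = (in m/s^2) 232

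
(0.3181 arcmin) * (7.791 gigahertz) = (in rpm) 6.884e+06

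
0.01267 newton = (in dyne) 1267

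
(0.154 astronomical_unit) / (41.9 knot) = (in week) 1767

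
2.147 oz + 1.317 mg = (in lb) 0.1342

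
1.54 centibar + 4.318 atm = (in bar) 4.391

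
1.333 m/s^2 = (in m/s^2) 1.333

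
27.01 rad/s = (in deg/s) 1548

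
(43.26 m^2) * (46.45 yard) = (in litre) 1.837e+06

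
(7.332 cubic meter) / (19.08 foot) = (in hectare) 0.0001261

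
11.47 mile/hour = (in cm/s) 512.8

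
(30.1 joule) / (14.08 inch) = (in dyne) 8.416e+06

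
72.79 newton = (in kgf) 7.423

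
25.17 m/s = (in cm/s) 2517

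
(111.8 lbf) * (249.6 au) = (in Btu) 1.76e+13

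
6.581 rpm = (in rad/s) 0.6892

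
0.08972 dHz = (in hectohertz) 8.972e-05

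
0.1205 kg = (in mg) 1.205e+05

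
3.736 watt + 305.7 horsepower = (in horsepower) 305.7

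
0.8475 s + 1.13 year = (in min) 5.939e+05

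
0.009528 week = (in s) 5763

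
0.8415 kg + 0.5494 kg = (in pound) 3.066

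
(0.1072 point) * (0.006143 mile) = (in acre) 9.239e-08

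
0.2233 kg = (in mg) 2.233e+05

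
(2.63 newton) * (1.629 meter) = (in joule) 4.284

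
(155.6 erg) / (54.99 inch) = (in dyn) 1.114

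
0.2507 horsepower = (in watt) 186.9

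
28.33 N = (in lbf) 6.369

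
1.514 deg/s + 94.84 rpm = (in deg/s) 570.6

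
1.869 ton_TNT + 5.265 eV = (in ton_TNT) 1.869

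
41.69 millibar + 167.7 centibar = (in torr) 1289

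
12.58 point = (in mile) 2.758e-06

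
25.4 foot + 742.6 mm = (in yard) 9.279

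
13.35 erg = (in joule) 1.335e-06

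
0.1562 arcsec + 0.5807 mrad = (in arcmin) 1.999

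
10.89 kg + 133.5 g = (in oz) 388.8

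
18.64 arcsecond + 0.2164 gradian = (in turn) 0.0005554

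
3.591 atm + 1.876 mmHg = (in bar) 3.641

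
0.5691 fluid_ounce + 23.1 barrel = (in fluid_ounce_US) 1.242e+05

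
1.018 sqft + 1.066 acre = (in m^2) 4314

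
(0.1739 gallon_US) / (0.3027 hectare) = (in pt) 0.0006165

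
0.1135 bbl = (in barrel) 0.1135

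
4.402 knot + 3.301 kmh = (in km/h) 11.45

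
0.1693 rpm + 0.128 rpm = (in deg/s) 1.784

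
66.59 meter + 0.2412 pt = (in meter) 66.59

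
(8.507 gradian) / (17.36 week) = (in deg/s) 7.292e-07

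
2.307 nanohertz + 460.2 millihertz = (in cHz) 46.02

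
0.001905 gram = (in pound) 4.2e-06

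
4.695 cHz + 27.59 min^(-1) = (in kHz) 0.0005068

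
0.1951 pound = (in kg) 0.0885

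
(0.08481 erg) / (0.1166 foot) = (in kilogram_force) 2.433e-08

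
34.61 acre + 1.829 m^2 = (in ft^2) 1.508e+06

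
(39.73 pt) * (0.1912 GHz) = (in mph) 5.995e+06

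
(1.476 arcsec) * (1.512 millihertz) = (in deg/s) 6.199e-07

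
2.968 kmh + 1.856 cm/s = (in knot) 1.639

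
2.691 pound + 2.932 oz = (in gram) 1304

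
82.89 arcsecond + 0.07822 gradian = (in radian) 0.001631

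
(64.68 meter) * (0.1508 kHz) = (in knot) 1.896e+04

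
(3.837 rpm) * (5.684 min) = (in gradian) 8724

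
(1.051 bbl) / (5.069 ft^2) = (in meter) 0.3548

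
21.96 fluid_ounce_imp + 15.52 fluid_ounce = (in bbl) 0.006811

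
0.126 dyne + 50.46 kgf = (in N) 494.8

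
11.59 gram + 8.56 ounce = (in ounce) 8.969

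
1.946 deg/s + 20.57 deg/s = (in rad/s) 0.393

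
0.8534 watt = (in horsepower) 0.001144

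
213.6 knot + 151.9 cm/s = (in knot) 216.6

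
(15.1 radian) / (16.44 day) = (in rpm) 0.0001015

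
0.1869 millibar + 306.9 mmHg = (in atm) 0.404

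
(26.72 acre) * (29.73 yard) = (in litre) 2.94e+09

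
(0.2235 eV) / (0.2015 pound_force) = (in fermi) 3.995e-05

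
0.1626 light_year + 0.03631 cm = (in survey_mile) 9.559e+11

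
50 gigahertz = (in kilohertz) 5e+07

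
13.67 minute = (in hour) 0.2278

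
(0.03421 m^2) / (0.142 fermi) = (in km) 2.409e+11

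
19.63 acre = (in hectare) 7.944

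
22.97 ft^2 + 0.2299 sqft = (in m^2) 2.155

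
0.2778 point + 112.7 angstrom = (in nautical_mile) 5.292e-08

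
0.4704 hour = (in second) 1693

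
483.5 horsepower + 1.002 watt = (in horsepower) 483.5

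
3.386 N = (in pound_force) 0.7612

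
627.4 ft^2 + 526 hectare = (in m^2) 5.26e+06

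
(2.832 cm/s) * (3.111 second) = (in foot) 0.2891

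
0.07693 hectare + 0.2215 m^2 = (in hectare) 0.07695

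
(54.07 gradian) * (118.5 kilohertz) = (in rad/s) 1.006e+05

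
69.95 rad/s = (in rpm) 668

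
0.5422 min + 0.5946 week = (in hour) 99.9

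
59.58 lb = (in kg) 27.03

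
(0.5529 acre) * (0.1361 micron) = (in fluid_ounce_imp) 10.72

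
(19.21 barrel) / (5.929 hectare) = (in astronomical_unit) 3.443e-16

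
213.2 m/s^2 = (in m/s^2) 213.2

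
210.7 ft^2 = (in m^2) 19.57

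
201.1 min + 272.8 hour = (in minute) 1.657e+04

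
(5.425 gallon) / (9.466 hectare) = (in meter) 2.169e-07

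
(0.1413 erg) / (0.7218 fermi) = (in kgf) 1.996e+06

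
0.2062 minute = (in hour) 0.003437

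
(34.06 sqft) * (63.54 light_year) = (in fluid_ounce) 6.432e+22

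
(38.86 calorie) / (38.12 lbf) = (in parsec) 3.107e-17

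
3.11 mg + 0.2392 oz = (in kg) 0.006784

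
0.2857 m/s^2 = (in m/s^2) 0.2857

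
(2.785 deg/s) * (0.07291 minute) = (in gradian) 13.54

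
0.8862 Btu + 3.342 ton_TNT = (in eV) 8.727e+28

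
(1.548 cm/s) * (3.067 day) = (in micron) 4.102e+09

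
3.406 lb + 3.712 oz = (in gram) 1650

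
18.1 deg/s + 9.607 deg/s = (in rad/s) 0.4836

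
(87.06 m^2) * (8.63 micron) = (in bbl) 0.004726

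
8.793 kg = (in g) 8793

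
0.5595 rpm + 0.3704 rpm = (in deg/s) 5.579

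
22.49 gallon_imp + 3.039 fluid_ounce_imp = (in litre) 102.3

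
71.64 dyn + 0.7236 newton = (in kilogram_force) 0.07386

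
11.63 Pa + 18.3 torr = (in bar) 0.02451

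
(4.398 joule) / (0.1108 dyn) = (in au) 2.653e-05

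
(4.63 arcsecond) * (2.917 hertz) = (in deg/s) 0.003752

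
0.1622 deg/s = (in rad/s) 0.002831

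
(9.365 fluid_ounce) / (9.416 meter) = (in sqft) 0.0003166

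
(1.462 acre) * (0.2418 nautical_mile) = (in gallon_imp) 5.828e+08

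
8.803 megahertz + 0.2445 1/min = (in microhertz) 8.803e+12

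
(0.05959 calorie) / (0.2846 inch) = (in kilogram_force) 3.517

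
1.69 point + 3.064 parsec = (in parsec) 3.064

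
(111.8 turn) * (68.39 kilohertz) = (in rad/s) 4.804e+07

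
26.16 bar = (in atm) 25.82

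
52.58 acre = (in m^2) 2.128e+05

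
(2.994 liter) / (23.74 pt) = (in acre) 8.834e-05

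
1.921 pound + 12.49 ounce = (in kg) 1.225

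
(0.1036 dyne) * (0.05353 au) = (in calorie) 1983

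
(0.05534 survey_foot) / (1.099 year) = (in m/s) 4.867e-10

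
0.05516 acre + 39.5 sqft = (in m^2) 226.9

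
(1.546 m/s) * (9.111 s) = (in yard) 15.4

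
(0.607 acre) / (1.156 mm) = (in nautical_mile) 1147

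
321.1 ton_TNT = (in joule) 1.343e+12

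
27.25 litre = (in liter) 27.25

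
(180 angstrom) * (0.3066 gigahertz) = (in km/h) 19.87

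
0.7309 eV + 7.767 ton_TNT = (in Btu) 3.08e+07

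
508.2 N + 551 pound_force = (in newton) 2959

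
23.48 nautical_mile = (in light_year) 4.596e-12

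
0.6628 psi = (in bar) 0.0457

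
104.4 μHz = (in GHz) 1.044e-13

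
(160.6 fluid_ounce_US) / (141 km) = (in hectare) 3.368e-12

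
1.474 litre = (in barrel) 0.009271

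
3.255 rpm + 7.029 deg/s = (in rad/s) 0.4635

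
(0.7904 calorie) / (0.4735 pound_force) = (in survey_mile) 0.0009756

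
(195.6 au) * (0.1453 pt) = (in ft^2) 1.614e+10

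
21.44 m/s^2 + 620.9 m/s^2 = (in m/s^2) 642.3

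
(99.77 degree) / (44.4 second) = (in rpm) 0.3745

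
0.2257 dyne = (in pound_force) 5.074e-07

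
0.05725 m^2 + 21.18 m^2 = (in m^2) 21.24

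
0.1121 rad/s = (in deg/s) 6.423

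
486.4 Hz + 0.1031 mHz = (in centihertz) 4.864e+04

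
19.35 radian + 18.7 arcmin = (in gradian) 1232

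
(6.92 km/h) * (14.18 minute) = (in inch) 6.439e+04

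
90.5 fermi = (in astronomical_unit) 6.05e-25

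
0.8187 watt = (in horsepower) 0.001098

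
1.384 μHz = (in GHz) 1.384e-15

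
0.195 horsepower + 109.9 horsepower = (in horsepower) 110.1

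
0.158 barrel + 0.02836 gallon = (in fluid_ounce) 853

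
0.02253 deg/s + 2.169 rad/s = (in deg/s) 124.3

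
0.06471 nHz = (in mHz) 6.471e-08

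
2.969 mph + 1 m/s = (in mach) 0.006835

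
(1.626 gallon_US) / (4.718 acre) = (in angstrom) 3224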